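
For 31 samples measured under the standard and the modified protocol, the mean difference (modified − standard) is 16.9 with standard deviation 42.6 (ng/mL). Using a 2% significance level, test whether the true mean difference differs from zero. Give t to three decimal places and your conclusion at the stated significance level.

t = 2.209; fail to reject H0

H0: μ_d = 0; H1: μ_d ≠ 0 (paired t-test on the differences, two-sided).
t = d̄/(s_d/√n) = 16.9/(42.6/√31) = 2.209
df = n − 1 = 30
Two-sided p-value ≈ 0.0350
Since p ≈ 0.0350 > α = 0.02, fail to reject H0; the data do not provide sufficient evidence against H0.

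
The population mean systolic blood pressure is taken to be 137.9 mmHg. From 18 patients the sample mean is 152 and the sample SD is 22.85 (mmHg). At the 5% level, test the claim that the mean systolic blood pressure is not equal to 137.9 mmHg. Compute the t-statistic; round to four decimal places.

H0: μ = 137.9; H1: μ ≠ 137.9 (one-sample t-test, two-sided).
t = (x̄ − μ₀)/(s/√n) = (152 − 137.9)/(22.85/√18) = 2.6180
df = n − 1 = 17
Two-sided p-value ≈ 0.0180
Since p ≈ 0.0180 < α = 0.05, reject H0; the data support H1.

2.6180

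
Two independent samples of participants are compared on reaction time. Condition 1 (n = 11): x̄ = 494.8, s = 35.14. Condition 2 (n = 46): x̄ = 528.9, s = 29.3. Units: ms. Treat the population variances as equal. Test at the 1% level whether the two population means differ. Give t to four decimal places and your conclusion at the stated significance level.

Let group 1 = condition 1, group 2 = condition 2. H0: μ_1 = μ_2; H1: μ_1 ≠ μ_2 (two-sample pooled-variance t-test, two-sided).
s_p² = [(11−1)·35.14² + (46−1)·29.3²]/(11+46−2) = 926.914
t = (494.8 − 528.9)/√[926.914·(1/11 + 1/46)] = -3.3371
df = n₁ + n₂ − 2 = 55
Two-sided p-value ≈ 0.0015
Since p ≈ 0.0015 < α = 0.01, reject H0; the data support H1.

t = -3.3371; reject H0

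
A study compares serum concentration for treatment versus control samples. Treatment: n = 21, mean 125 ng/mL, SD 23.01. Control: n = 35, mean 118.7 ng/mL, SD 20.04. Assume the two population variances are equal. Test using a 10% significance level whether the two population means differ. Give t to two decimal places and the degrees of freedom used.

t = 1.08, df = 54

Let group 1 = treatment, group 2 = control. H0: μ_1 = μ_2; H1: μ_1 ≠ μ_2 (two-sample pooled-variance t-test, two-sided).
s_p² = [(21−1)·23.01² + (35−1)·20.04²]/(21+35−2) = 448.957
t = (125 − 118.7)/√[448.957·(1/21 + 1/35)] = 1.08
df = n₁ + n₂ − 2 = 54
Two-sided p-value ≈ 0.286
Since p ≈ 0.286 > α = 0.1, fail to reject H0; the evidence is not statistically significant.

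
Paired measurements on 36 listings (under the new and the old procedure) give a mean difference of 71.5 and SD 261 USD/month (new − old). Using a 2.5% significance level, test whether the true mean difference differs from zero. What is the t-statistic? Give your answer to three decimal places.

1.644

H0: μ_d = 0; H1: μ_d ≠ 0 (paired t-test on the differences, two-sided).
t = d̄/(s_d/√n) = 71.5/(261/√36) = 1.644
df = n − 1 = 35
Two-sided p-value ≈ 0.1092
Since p ≈ 0.1092 > α = 0.025, fail to reject H0; the evidence is not statistically significant.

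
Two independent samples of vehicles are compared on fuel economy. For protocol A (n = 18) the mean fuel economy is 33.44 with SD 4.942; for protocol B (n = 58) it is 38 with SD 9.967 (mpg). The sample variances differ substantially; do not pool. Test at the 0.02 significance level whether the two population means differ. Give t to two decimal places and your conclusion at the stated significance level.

t = -2.60; reject H0

Let group 1 = protocol A, group 2 = protocol B. H0: μ_1 = μ_2; H1: μ_1 ≠ μ_2 (Welch's two-sample t-test, two-sided).
t = (x̄_1 − x̄_2)/√(s_1²/n_1 + s_2²/n_2) = (33.44 − 38)/√(4.942²/18 + 9.967²/58) = -2.60
Welch–Satterthwaite df ≈ 58.98
Two-sided p-value ≈ 0.012
Since p ≈ 0.012 < α = 0.02, reject H0; the evidence is statistically significant.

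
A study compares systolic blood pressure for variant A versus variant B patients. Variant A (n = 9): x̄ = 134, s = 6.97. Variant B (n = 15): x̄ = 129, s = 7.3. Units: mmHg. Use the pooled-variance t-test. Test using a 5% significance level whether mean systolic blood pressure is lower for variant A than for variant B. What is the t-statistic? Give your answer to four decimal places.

1.6512

Let group 1 = variant A, group 2 = variant B. H0: μ_1 = μ_2; H1: μ_1 < μ_2 (two-sample pooled-variance t-test, left-tailed).
s_p² = [(9−1)·6.97² + (15−1)·7.3²]/(9+15−2) = 51.5776
t = (134 − 129)/√[51.5776·(1/9 + 1/15)] = 1.6512
df = n₁ + n₂ − 2 = 22
p-value = P(T ≤ 1.6512) ≈ 0.944
Since p ≈ 0.944 > α = 0.05, fail to reject H0; the evidence is not statistically significant.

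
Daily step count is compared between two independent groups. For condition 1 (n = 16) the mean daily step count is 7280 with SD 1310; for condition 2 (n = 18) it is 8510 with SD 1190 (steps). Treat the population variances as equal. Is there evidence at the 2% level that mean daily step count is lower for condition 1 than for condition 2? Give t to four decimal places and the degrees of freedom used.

t = -2.8692, df = 32

Let group 1 = condition 1, group 2 = condition 2. H0: μ_1 = μ_2; H1: μ_1 < μ_2 (two-sample pooled-variance t-test, left-tailed).
s_p² = [(16−1)·1310² + (18−1)·1190²]/(16+18−2) = 1556720
t = (7280 − 8510)/√[1556720·(1/16 + 1/18)] = -2.8692
df = n₁ + n₂ − 2 = 32
p-value = P(T ≤ -2.8692) ≈ 0.0036
Since p ≈ 0.0036 < α = 0.02, reject H0; the data support H1.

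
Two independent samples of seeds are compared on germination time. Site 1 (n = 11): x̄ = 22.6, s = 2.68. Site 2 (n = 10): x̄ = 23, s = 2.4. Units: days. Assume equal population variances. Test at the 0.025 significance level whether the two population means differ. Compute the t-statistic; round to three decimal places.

-0.359

Let group 1 = site 1, group 2 = site 2. H0: μ_1 = μ_2; H1: μ_1 ≠ μ_2 (two-sample pooled-variance t-test, two-sided).
s_p² = [(11−1)·2.68² + (10−1)·2.4²]/(11+10−2) = 6.50863
t = (22.6 − 23)/√[6.50863·(1/11 + 1/10)] = -0.359
df = n₁ + n₂ − 2 = 19
Two-sided p-value ≈ 0.7237
Since p ≈ 0.7237 > α = 0.025, fail to reject H0; the data do not provide sufficient evidence against H0.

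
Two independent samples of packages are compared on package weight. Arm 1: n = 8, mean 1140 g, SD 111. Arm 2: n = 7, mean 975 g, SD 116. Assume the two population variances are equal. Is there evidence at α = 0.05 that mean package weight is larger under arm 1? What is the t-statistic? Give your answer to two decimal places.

2.81

Let group 1 = arm 1, group 2 = arm 2. H0: μ_1 = μ_2; H1: μ_1 > μ_2 (two-sample pooled-variance t-test, right-tailed).
s_p² = [(8−1)·111² + (7−1)·116²]/(8+7−2) = 12844.8
t = (1140 − 975)/√[12844.8·(1/8 + 1/7)] = 2.81
df = n₁ + n₂ − 2 = 13
p-value = P(T ≥ 2.81) ≈ 0.007
Since p ≈ 0.007 < α = 0.05, reject H0; the data support H1.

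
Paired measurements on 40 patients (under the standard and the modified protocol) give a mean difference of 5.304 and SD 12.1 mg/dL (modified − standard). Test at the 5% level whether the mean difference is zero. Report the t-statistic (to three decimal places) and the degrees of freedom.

t = 2.772, df = 39

H0: μ_d = 0; H1: μ_d ≠ 0 (paired t-test on the differences, two-sided).
t = d̄/(s_d/√n) = 5.304/(12.1/√40) = 2.772
df = n − 1 = 39
Two-sided p-value ≈ 0.0085
Since p ≈ 0.0085 < α = 0.05, reject H0; the evidence is statistically significant.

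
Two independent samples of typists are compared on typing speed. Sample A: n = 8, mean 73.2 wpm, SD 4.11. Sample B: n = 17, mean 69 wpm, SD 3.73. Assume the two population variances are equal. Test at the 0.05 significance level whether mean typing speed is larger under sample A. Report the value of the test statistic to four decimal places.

Let group 1 = sample A, group 2 = sample B. H0: μ_1 = μ_2; H1: μ_1 > μ_2 (two-sample pooled-variance t-test, right-tailed).
s_p² = [(8−1)·4.11² + (17−1)·3.73²]/(8+17−2) = 14.8196
t = (73.2 − 69)/√[14.8196·(1/8 + 1/17)] = 2.5447
df = n₁ + n₂ − 2 = 23
p-value = P(T ≥ 2.5447) ≈ 0.009
Since p ≈ 0.009 < α = 0.05, reject H0; the evidence is statistically significant.

2.5447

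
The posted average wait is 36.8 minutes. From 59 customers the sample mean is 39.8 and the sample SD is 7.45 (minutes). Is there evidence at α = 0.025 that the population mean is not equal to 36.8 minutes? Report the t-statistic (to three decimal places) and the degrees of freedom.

H0: μ = 36.8; H1: μ ≠ 36.8 (one-sample t-test, two-sided).
t = (x̄ − μ₀)/(s/√n) = (39.8 − 36.8)/(7.45/√59) = 3.093
df = n − 1 = 58
Two-sided p-value ≈ 0.003
Since p ≈ 0.003 < α = 0.025, reject H0; the data support H1.

t = 3.093, df = 58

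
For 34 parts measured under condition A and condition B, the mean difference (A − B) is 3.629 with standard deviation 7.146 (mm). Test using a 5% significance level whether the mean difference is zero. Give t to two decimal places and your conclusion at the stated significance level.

H0: μ_d = 0; H1: μ_d ≠ 0 (paired t-test on the differences, two-sided).
t = d̄/(s_d/√n) = 3.629/(7.146/√34) = 2.96
df = n − 1 = 33
Two-sided p-value ≈ 0.006
Since p ≈ 0.006 < α = 0.05, reject H0; the data support H1.

t = 2.96; reject H0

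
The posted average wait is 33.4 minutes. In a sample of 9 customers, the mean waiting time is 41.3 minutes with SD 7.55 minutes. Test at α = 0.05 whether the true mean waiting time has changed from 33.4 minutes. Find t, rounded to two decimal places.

H0: μ = 33.4; H1: μ ≠ 33.4 (one-sample t-test, two-sided).
t = (x̄ − μ₀)/(s/√n) = (41.3 − 33.4)/(7.55/√9) = 3.14
df = n − 1 = 8
Two-sided p-value ≈ 0.014
Since p ≈ 0.014 < α = 0.05, reject H0; the data support H1.

3.14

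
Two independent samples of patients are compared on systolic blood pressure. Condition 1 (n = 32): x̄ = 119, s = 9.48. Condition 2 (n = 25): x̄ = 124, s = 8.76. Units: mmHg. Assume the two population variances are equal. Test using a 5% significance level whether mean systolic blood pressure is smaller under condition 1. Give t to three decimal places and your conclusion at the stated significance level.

Let group 1 = condition 1, group 2 = condition 2. H0: μ_1 = μ_2; H1: μ_1 < μ_2 (two-sample pooled-variance t-test, left-tailed).
s_p² = [(32−1)·9.48² + (25−1)·8.76²]/(32+25−2) = 84.1397
t = (119 − 124)/√[84.1397·(1/32 + 1/25)] = -2.042
df = n₁ + n₂ − 2 = 55
p-value = P(T ≤ -2.042) ≈ 0.0230
Since p ≈ 0.0230 < α = 0.05, reject H0; the evidence is statistically significant.

t = -2.042; reject H0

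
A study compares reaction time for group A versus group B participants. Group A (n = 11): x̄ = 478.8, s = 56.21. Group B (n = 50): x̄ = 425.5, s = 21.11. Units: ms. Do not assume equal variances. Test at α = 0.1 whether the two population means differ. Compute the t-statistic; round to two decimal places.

Let group 1 = group A, group 2 = group B. H0: μ_1 = μ_2; H1: μ_1 ≠ μ_2 (Welch's two-sample t-test, two-sided).
t = (x̄_1 − x̄_2)/√(s_1²/n_1 + s_2²/n_2) = (478.8 − 425.5)/√(56.21²/11 + 21.11²/50) = 3.10
Welch–Satterthwaite df ≈ 10.63
Two-sided p-value ≈ 0.011
Since p ≈ 0.011 < α = 0.1, reject H0; the evidence is statistically significant.

3.10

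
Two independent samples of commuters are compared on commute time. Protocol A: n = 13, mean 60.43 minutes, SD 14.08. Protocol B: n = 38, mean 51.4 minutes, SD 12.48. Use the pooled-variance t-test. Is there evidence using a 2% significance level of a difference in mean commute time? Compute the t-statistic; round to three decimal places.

2.180

Let group 1 = protocol A, group 2 = protocol B. H0: μ_1 = μ_2; H1: μ_1 ≠ μ_2 (two-sample pooled-variance t-test, two-sided).
s_p² = [(13−1)·14.08² + (38−1)·12.48²]/(13+38−2) = 166.158
t = (60.43 − 51.4)/√[166.158·(1/13 + 1/38)] = 2.180
df = n₁ + n₂ − 2 = 49
Two-sided p-value ≈ 0.0341
Since p ≈ 0.0341 > α = 0.02, fail to reject H0; the evidence is not statistically significant.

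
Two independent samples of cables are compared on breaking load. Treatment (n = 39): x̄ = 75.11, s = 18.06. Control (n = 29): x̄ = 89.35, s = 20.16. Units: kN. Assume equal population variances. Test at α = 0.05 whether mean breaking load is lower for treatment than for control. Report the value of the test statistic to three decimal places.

Let group 1 = treatment, group 2 = control. H0: μ_1 = μ_2; H1: μ_1 < μ_2 (two-sample pooled-variance t-test, left-tailed).
s_p² = [(39−1)·18.06² + (29−1)·20.16²]/(39+29−2) = 360.214
t = (75.11 − 89.35)/√[360.214·(1/39 + 1/29)] = -3.060
df = n₁ + n₂ − 2 = 66
p-value = P(T ≤ -3.060) ≈ 0.0016
Since p ≈ 0.0016 < α = 0.05, reject H0; the evidence is statistically significant.

-3.060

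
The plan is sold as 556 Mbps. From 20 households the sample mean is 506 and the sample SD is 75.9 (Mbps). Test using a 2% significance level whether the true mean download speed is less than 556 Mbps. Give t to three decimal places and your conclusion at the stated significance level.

H0: μ = 556; H1: μ < 556 (one-sample t-test, left-tailed).
t = (x̄ − μ₀)/(s/√n) = (506 − 556)/(75.9/√20) = -2.946
df = n − 1 = 19
p-value = P(T ≤ -2.946) ≈ 0.0041
Since p ≈ 0.0041 < α = 0.02, reject H0; the data support H1.

t = -2.946; reject H0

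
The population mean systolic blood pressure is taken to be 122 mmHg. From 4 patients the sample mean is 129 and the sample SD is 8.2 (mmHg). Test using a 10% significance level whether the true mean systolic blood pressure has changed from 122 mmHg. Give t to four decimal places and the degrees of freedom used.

H0: μ = 122; H1: μ ≠ 122 (one-sample t-test, two-sided).
t = (x̄ − μ₀)/(s/√n) = (129 − 122)/(8.2/√4) = 1.7073
df = n − 1 = 3
Two-sided p-value ≈ 0.1863
Since p ≈ 0.1863 > α = 0.1, fail to reject H0; the data do not provide sufficient evidence against H0.

t = 1.7073, df = 3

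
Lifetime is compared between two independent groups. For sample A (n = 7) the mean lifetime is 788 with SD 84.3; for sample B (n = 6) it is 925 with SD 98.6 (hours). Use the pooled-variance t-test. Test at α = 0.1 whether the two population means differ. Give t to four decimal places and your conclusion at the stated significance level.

Let group 1 = sample A, group 2 = sample B. H0: μ_1 = μ_2; H1: μ_1 ≠ μ_2 (two-sample pooled-variance t-test, two-sided).
s_p² = [(7−1)·84.3² + (6−1)·98.6²]/(7+6−2) = 8295.34
t = (788 − 925)/√[8295.34·(1/7 + 1/6)] = -2.7037
df = n₁ + n₂ − 2 = 11
Two-sided p-value ≈ 0.0205
Since p ≈ 0.0205 < α = 0.1, reject H0; the evidence is statistically significant.

t = -2.7037; reject H0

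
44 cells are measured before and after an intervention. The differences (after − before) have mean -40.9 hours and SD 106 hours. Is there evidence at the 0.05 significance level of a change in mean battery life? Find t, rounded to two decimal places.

-2.56

H0: μ_d = 0; H1: μ_d ≠ 0 (paired t-test on the differences, two-sided).
t = d̄/(s_d/√n) = -40.9/(106/√44) = -2.56
df = n − 1 = 43
Two-sided p-value ≈ 0.0141
Since p ≈ 0.0141 < α = 0.05, reject H0; the evidence is statistically significant.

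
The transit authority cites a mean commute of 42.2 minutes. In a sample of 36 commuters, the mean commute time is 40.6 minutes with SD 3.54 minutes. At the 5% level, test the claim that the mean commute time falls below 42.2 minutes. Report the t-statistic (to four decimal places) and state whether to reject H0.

t = -2.7119; reject H0

H0: μ = 42.2; H1: μ < 42.2 (one-sample t-test, left-tailed).
t = (x̄ − μ₀)/(s/√n) = (40.6 − 42.2)/(3.54/√36) = -2.7119
df = n − 1 = 35
p-value = P(T ≤ -2.7119) ≈ 0.0052
Since p ≈ 0.0052 < α = 0.05, reject H0; the data support H1.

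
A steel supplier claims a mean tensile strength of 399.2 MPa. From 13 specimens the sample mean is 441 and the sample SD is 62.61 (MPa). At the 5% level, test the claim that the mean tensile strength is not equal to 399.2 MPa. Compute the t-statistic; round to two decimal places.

H0: μ = 399.2; H1: μ ≠ 399.2 (one-sample t-test, two-sided).
t = (x̄ − μ₀)/(s/√n) = (441 − 399.2)/(62.61/√13) = 2.41
df = n − 1 = 12
Two-sided p-value ≈ 0.0331
Since p ≈ 0.0331 < α = 0.05, reject H0; the data support H1.

2.41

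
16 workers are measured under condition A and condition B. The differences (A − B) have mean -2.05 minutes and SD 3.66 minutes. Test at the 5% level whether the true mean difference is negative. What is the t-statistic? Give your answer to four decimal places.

-2.2404

H0: μ_d = 0; H1: μ_d < 0 (paired t-test on the differences, left-tailed).
t = d̄/(s_d/√n) = -2.05/(3.66/√16) = -2.2404
df = n − 1 = 15
p-value = P(T ≤ -2.2404) ≈ 0.0203
Since p ≈ 0.0203 < α = 0.05, reject H0; the data support H1.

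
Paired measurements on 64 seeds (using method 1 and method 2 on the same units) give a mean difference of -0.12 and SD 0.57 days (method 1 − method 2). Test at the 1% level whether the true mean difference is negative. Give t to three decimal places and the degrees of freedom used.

H0: μ_d = 0; H1: μ_d < 0 (paired t-test on the differences, left-tailed).
t = d̄/(s_d/√n) = -0.12/(0.57/√64) = -1.684
df = n − 1 = 63
p-value = P(T ≤ -1.684) ≈ 0.0485
Since p ≈ 0.0485 > α = 0.01, fail to reject H0; the evidence is not statistically significant.

t = -1.684, df = 63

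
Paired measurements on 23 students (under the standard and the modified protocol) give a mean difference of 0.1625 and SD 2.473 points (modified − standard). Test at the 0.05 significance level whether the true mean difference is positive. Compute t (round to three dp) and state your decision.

H0: μ_d = 0; H1: μ_d > 0 (paired t-test on the differences, right-tailed).
t = d̄/(s_d/√n) = 0.1625/(2.473/√23) = 0.315
df = n − 1 = 22
p-value = P(T ≥ 0.315) ≈ 0.378
Since p ≈ 0.378 > α = 0.05, fail to reject H0; the evidence is not statistically significant.

t = 0.315; fail to reject H0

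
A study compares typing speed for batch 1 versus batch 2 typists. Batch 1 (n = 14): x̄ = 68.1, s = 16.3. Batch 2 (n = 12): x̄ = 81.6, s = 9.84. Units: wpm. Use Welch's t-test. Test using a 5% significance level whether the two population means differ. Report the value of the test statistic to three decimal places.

-2.596

Let group 1 = batch 1, group 2 = batch 2. H0: μ_1 = μ_2; H1: μ_1 ≠ μ_2 (Welch's two-sample t-test, two-sided).
t = (x̄_1 − x̄_2)/√(s_1²/n_1 + s_2²/n_2) = (68.1 − 81.6)/√(16.3²/14 + 9.84²/12) = -2.596
Welch–Satterthwaite df ≈ 21.76
Two-sided p-value ≈ 0.017
Since p ≈ 0.017 < α = 0.05, reject H0; the data support H1.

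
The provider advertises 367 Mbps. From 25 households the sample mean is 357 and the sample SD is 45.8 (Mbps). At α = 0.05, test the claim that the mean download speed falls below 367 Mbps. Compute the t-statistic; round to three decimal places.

H0: μ = 367; H1: μ < 367 (one-sample t-test, left-tailed).
t = (x̄ − μ₀)/(s/√n) = (357 − 367)/(45.8/√25) = -1.092
df = n − 1 = 24
p-value = P(T ≤ -1.092) ≈ 0.1429
Since p ≈ 0.1429 > α = 0.05, fail to reject H0; the evidence is not statistically significant.

-1.092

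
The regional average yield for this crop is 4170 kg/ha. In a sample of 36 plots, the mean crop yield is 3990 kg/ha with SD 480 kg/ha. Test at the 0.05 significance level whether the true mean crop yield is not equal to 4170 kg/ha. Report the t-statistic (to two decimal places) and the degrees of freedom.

t = -2.25, df = 35

H0: μ = 4170; H1: μ ≠ 4170 (one-sample t-test, two-sided).
t = (x̄ − μ₀)/(s/√n) = (3990 − 4170)/(480/√36) = -2.25
df = n − 1 = 35
Two-sided p-value ≈ 0.0308
Since p ≈ 0.0308 < α = 0.05, reject H0; the evidence is statistically significant.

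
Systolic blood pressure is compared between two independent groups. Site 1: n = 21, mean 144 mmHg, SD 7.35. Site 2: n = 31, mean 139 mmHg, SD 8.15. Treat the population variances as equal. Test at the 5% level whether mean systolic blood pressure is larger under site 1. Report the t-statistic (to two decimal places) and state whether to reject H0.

t = 2.26; reject H0

Let group 1 = site 1, group 2 = site 2. H0: μ_1 = μ_2; H1: μ_1 > μ_2 (two-sample pooled-variance t-test, right-tailed).
s_p² = [(21−1)·7.35² + (31−1)·8.15²]/(21+31−2) = 61.4625
t = (144 − 139)/√[61.4625·(1/21 + 1/31)] = 2.26
df = n₁ + n₂ − 2 = 50
p-value = P(T ≥ 2.26) ≈ 0.0142
Since p ≈ 0.0142 < α = 0.05, reject H0; the data support H1.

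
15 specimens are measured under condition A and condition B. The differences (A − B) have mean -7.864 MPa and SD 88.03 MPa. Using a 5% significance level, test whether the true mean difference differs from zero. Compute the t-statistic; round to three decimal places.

H0: μ_d = 0; H1: μ_d ≠ 0 (paired t-test on the differences, two-sided).
t = d̄/(s_d/√n) = -7.864/(88.03/√15) = -0.346
df = n − 1 = 14
Two-sided p-value ≈ 0.7345
Since p ≈ 0.7345 > α = 0.05, fail to reject H0; the evidence is not statistically significant.

-0.346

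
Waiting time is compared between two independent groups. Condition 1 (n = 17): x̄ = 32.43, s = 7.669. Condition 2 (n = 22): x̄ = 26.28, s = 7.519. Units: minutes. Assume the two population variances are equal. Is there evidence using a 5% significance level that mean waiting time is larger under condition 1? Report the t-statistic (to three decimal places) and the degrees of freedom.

Let group 1 = condition 1, group 2 = condition 2. H0: μ_1 = μ_2; H1: μ_1 > μ_2 (two-sample pooled-variance t-test, right-tailed).
s_p² = [(17−1)·7.669² + (22−1)·7.519²]/(17+22−2) = 57.5205
t = (32.43 − 26.28)/√[57.5205·(1/17 + 1/22)] = 2.511
df = n₁ + n₂ − 2 = 37
p-value = P(T ≥ 2.511) ≈ 0.008
Since p ≈ 0.008 < α = 0.05, reject H0; the data support H1.

t = 2.511, df = 37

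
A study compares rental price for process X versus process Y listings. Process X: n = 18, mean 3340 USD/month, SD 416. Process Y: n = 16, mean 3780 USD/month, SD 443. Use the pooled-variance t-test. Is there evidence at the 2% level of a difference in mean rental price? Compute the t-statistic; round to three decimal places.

Let group 1 = process X, group 2 = process Y. H0: μ_1 = μ_2; H1: μ_1 ≠ μ_2 (two-sample pooled-variance t-test, two-sided).
s_p² = [(18−1)·416² + (16−1)·443²]/(18+16−2) = 183928
t = (3340 − 3780)/√[183928·(1/18 + 1/16)] = -2.986
df = n₁ + n₂ − 2 = 32
Two-sided p-value ≈ 0.005
Since p ≈ 0.005 < α = 0.02, reject H0; the evidence is statistically significant.

-2.986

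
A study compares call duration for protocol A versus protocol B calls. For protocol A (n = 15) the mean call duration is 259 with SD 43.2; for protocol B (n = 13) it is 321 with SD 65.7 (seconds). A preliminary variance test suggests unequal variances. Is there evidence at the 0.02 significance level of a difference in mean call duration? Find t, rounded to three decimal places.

-2.902

Let group 1 = protocol A, group 2 = protocol B. H0: μ_1 = μ_2; H1: μ_1 ≠ μ_2 (Welch's two-sample t-test, two-sided).
t = (x̄_1 − x̄_2)/√(s_1²/n_1 + s_2²/n_2) = (259 − 321)/√(43.2²/15 + 65.7²/13) = -2.902
Welch–Satterthwaite df ≈ 20.24
Two-sided p-value ≈ 0.0087
Since p ≈ 0.0087 < α = 0.02, reject H0; the evidence is statistically significant.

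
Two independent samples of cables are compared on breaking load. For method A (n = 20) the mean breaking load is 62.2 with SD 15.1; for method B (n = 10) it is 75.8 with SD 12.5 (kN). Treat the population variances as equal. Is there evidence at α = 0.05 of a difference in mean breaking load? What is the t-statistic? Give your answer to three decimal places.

Let group 1 = method A, group 2 = method B. H0: μ_1 = μ_2; H1: μ_1 ≠ μ_2 (two-sample pooled-variance t-test, two-sided).
s_p² = [(20−1)·15.1² + (10−1)·12.5²]/(20+10−2) = 204.944
t = (62.2 − 75.8)/√[204.944·(1/20 + 1/10)] = -2.453
df = n₁ + n₂ − 2 = 28
Two-sided p-value ≈ 0.0207
Since p ≈ 0.0207 < α = 0.05, reject H0; the data support H1.

-2.453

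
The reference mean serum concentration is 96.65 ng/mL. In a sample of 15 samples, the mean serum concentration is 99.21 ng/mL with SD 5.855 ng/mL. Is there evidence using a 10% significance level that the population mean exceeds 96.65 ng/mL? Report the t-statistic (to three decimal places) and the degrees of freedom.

t = 1.693, df = 14

H0: μ = 96.65; H1: μ > 96.65 (one-sample t-test, right-tailed).
t = (x̄ − μ₀)/(s/√n) = (99.21 − 96.65)/(5.855/√15) = 1.693
df = n − 1 = 14
p-value = P(T ≥ 1.693) ≈ 0.056
Since p ≈ 0.056 < α = 0.1, reject H0; the evidence is statistically significant.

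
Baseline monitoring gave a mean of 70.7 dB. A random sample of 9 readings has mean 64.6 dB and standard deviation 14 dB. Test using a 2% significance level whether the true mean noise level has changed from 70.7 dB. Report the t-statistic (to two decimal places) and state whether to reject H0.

H0: μ = 70.7; H1: μ ≠ 70.7 (one-sample t-test, two-sided).
t = (x̄ − μ₀)/(s/√n) = (64.6 − 70.7)/(14/√9) = -1.31
df = n − 1 = 8
Two-sided p-value ≈ 0.227
Since p ≈ 0.227 > α = 0.02, fail to reject H0; the data do not provide sufficient evidence against H0.

t = -1.31; fail to reject H0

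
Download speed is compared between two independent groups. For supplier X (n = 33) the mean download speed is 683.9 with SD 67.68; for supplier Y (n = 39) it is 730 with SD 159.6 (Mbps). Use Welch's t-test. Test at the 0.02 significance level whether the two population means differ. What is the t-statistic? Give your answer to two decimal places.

Let group 1 = supplier X, group 2 = supplier Y. H0: μ_1 = μ_2; H1: μ_1 ≠ μ_2 (Welch's two-sample t-test, two-sided).
t = (x̄_1 − x̄_2)/√(s_1²/n_1 + s_2²/n_2) = (683.9 − 730)/√(67.68²/33 + 159.6²/39) = -1.64
Welch–Satterthwaite df ≈ 53.02
Two-sided p-value ≈ 0.107
Since p ≈ 0.107 > α = 0.02, fail to reject H0; the data do not provide sufficient evidence against H0.

-1.64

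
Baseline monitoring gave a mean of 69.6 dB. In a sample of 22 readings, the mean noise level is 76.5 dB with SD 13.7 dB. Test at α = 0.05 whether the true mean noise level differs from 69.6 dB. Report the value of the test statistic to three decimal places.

2.362

H0: μ = 69.6; H1: μ ≠ 69.6 (one-sample t-test, two-sided).
t = (x̄ − μ₀)/(s/√n) = (76.5 − 69.6)/(13.7/√22) = 2.362
df = n − 1 = 21
Two-sided p-value ≈ 0.028
Since p ≈ 0.028 < α = 0.05, reject H0; the data support H1.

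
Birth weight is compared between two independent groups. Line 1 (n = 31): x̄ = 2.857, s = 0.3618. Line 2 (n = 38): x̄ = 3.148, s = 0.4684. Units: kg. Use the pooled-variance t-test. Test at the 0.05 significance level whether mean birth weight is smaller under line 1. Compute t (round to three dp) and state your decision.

t = -2.836; reject H0

Let group 1 = line 1, group 2 = line 2. H0: μ_1 = μ_2; H1: μ_1 < μ_2 (two-sample pooled-variance t-test, left-tailed).
s_p² = [(31−1)·0.3618² + (38−1)·0.4684²]/(31+38−2) = 0.179772
t = (2.857 − 3.148)/√[0.179772·(1/31 + 1/38)] = -2.836
df = n₁ + n₂ − 2 = 67
p-value = P(T ≤ -2.836) ≈ 0.003
Since p ≈ 0.003 < α = 0.05, reject H0; the evidence is statistically significant.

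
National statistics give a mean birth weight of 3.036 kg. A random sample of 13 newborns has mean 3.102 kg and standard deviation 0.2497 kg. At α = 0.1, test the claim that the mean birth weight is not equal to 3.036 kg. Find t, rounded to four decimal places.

0.9530

H0: μ = 3.036; H1: μ ≠ 3.036 (one-sample t-test, two-sided).
t = (x̄ − μ₀)/(s/√n) = (3.102 − 3.036)/(0.2497/√13) = 0.9530
df = n − 1 = 12
Two-sided p-value ≈ 0.359
Since p ≈ 0.359 > α = 0.1, fail to reject H0; the evidence is not statistically significant.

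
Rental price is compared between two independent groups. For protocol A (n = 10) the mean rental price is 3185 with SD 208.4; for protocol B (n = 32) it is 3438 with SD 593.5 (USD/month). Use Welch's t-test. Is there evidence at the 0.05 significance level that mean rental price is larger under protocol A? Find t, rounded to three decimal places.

Let group 1 = protocol A, group 2 = protocol B. H0: μ_1 = μ_2; H1: μ_1 > μ_2 (Welch's two-sample t-test, right-tailed).
t = (x̄_1 − x̄_2)/√(s_1²/n_1 + s_2²/n_2) = (3185 − 3438)/√(208.4²/10 + 593.5²/32) = -2.042
Welch–Satterthwaite df ≈ 39.24
p-value = P(T ≥ -2.042) ≈ 0.976
Since p ≈ 0.976 > α = 0.05, fail to reject H0; the evidence is not statistically significant.

-2.042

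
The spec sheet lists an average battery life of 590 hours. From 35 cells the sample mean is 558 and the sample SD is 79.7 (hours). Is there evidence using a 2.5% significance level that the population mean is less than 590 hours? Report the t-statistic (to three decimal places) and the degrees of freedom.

t = -2.375, df = 34

H0: μ = 590; H1: μ < 590 (one-sample t-test, left-tailed).
t = (x̄ − μ₀)/(s/√n) = (558 − 590)/(79.7/√35) = -2.375
df = n − 1 = 34
p-value = P(T ≤ -2.375) ≈ 0.012
Since p ≈ 0.012 < α = 0.025, reject H0; the data support H1.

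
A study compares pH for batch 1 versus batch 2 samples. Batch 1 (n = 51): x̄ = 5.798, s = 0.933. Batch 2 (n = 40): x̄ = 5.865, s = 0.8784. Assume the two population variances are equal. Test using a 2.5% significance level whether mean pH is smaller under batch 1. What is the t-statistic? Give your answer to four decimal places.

Let group 1 = batch 1, group 2 = batch 2. H0: μ_1 = μ_2; H1: μ_1 < μ_2 (two-sample pooled-variance t-test, left-tailed).
s_p² = [(51−1)·0.933² + (40−1)·0.8784²]/(51+40−2) = 0.82715
t = (5.798 − 5.865)/√[0.82715·(1/51 + 1/40)] = -0.3488
df = n₁ + n₂ − 2 = 89
p-value = P(T ≤ -0.3488) ≈ 0.364
Since p ≈ 0.364 > α = 0.025, fail to reject H0; the evidence is not statistically significant.

-0.3488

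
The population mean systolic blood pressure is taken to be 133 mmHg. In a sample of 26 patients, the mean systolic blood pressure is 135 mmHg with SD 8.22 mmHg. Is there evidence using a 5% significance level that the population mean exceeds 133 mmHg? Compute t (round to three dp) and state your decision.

H0: μ = 133; H1: μ > 133 (one-sample t-test, right-tailed).
t = (x̄ − μ₀)/(s/√n) = (135 − 133)/(8.22/√26) = 1.241
df = n − 1 = 25
p-value = P(T ≥ 1.241) ≈ 0.113
Since p ≈ 0.113 > α = 0.05, fail to reject H0; the data do not provide sufficient evidence against H0.

t = 1.241; fail to reject H0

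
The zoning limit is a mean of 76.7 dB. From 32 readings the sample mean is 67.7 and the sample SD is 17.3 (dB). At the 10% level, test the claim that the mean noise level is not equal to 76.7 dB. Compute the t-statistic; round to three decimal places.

-2.943

H0: μ = 76.7; H1: μ ≠ 76.7 (one-sample t-test, two-sided).
t = (x̄ − μ₀)/(s/√n) = (67.7 − 76.7)/(17.3/√32) = -2.943
df = n − 1 = 31
Two-sided p-value ≈ 0.006
Since p ≈ 0.006 < α = 0.1, reject H0; the evidence is statistically significant.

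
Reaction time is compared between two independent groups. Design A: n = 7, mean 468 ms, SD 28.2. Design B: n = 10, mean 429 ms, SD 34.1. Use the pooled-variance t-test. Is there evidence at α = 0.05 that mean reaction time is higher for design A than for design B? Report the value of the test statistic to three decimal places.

Let group 1 = design A, group 2 = design B. H0: μ_1 = μ_2; H1: μ_1 > μ_2 (two-sample pooled-variance t-test, right-tailed).
s_p² = [(7−1)·28.2² + (10−1)·34.1²]/(7+10−2) = 1015.78
t = (468 − 429)/√[1015.78·(1/7 + 1/10)] = 2.483
df = n₁ + n₂ − 2 = 15
p-value = P(T ≥ 2.483) ≈ 0.0127
Since p ≈ 0.0127 < α = 0.05, reject H0; the evidence is statistically significant.

2.483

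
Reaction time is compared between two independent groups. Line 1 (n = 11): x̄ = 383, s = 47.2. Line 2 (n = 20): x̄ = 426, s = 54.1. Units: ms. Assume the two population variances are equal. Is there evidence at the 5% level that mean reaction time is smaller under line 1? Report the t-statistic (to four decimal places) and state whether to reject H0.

t = -2.2104; reject H0

Let group 1 = line 1, group 2 = line 2. H0: μ_1 = μ_2; H1: μ_1 < μ_2 (two-sample pooled-variance t-test, left-tailed).
s_p² = [(11−1)·47.2² + (20−1)·54.1²]/(11+20−2) = 2685.79
t = (383 − 426)/√[2685.79·(1/11 + 1/20)] = -2.2104
df = n₁ + n₂ − 2 = 29
p-value = P(T ≤ -2.2104) ≈ 0.018
Since p ≈ 0.018 < α = 0.05, reject H0; the data support H1.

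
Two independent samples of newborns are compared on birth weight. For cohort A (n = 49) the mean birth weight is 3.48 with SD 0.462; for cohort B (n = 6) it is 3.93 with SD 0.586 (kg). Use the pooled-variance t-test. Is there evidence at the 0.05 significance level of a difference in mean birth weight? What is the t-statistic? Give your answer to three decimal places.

-2.190

Let group 1 = cohort A, group 2 = cohort B. H0: μ_1 = μ_2; H1: μ_1 ≠ μ_2 (two-sample pooled-variance t-test, two-sided).
s_p² = [(49−1)·0.462² + (6−1)·0.586²]/(49+6−2) = 0.225704
t = (3.48 − 3.93)/√[0.225704·(1/49 + 1/6)] = -2.190
df = n₁ + n₂ − 2 = 53
Two-sided p-value ≈ 0.033
Since p ≈ 0.033 < α = 0.05, reject H0; the evidence is statistically significant.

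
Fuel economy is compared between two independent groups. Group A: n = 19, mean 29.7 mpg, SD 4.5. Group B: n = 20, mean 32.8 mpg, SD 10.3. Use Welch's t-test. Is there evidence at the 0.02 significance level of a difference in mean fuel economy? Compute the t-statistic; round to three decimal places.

Let group 1 = group A, group 2 = group B. H0: μ_1 = μ_2; H1: μ_1 ≠ μ_2 (Welch's two-sample t-test, two-sided).
t = (x̄_1 − x̄_2)/√(s_1²/n_1 + s_2²/n_2) = (29.7 − 32.8)/√(4.5²/19 + 10.3²/20) = -1.228
Welch–Satterthwaite df ≈ 26.28
Two-sided p-value ≈ 0.230
Since p ≈ 0.230 > α = 0.02, fail to reject H0; the data do not provide sufficient evidence against H0.

-1.228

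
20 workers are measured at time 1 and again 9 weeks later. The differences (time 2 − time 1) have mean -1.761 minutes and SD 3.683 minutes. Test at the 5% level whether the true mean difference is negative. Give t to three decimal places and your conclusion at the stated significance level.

t = -2.138; reject H0

H0: μ_d = 0; H1: μ_d < 0 (paired t-test on the differences, left-tailed).
t = d̄/(s_d/√n) = -1.761/(3.683/√20) = -2.138
df = n − 1 = 19
p-value = P(T ≤ -2.138) ≈ 0.023
Since p ≈ 0.023 < α = 0.05, reject H0; the evidence is statistically significant.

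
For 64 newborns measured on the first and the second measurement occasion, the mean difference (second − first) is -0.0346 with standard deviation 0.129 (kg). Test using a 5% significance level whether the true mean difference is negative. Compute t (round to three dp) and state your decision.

t = -2.146; reject H0

H0: μ_d = 0; H1: μ_d < 0 (paired t-test on the differences, left-tailed).
t = d̄/(s_d/√n) = -0.0346/(0.129/√64) = -2.146
df = n − 1 = 63
p-value = P(T ≤ -2.146) ≈ 0.018
Since p ≈ 0.018 < α = 0.05, reject H0; the data support H1.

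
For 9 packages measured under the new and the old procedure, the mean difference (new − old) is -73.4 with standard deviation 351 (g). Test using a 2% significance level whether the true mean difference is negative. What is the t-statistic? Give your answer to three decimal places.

-0.627

H0: μ_d = 0; H1: μ_d < 0 (paired t-test on the differences, left-tailed).
t = d̄/(s_d/√n) = -73.4/(351/√9) = -0.627
df = n − 1 = 8
p-value = P(T ≤ -0.627) ≈ 0.274
Since p ≈ 0.274 > α = 0.02, fail to reject H0; the evidence is not statistically significant.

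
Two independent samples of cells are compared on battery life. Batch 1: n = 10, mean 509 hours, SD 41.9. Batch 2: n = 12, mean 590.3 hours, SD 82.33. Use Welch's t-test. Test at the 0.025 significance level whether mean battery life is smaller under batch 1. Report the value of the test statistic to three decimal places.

-2.988

Let group 1 = batch 1, group 2 = batch 2. H0: μ_1 = μ_2; H1: μ_1 < μ_2 (Welch's two-sample t-test, left-tailed).
t = (x̄_1 − x̄_2)/√(s_1²/n_1 + s_2²/n_2) = (509 − 590.3)/√(41.9²/10 + 82.33²/12) = -2.988
Welch–Satterthwaite df ≈ 16.90
p-value = P(T ≤ -2.988) ≈ 0.0042
Since p ≈ 0.0042 < α = 0.025, reject H0; the evidence is statistically significant.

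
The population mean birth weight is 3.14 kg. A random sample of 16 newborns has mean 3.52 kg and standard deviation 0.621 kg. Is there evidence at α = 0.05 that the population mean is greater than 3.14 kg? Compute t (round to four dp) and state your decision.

H0: μ = 3.14; H1: μ > 3.14 (one-sample t-test, right-tailed).
t = (x̄ − μ₀)/(s/√n) = (3.52 − 3.14)/(0.621/√16) = 2.4477
df = n − 1 = 15
p-value = P(T ≥ 2.4477) ≈ 0.014
Since p ≈ 0.014 < α = 0.05, reject H0; the evidence is statistically significant.

t = 2.4477; reject H0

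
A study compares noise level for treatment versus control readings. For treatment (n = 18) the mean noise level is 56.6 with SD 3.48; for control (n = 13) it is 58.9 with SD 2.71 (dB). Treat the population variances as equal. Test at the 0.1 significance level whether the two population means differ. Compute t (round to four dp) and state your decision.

t = -1.9846; reject H0

Let group 1 = treatment, group 2 = control. H0: μ_1 = μ_2; H1: μ_1 ≠ μ_2 (two-sample pooled-variance t-test, two-sided).
s_p² = [(18−1)·3.48² + (13−1)·2.71²]/(18+13−2) = 10.1381
t = (56.6 − 58.9)/√[10.1381·(1/18 + 1/13)] = -1.9846
df = n₁ + n₂ − 2 = 29
Two-sided p-value ≈ 0.057
Since p ≈ 0.057 < α = 0.1, reject H0; the data support H1.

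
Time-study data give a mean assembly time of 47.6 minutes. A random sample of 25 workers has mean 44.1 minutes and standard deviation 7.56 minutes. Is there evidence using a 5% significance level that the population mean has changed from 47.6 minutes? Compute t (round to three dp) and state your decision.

t = -2.315; reject H0

H0: μ = 47.6; H1: μ ≠ 47.6 (one-sample t-test, two-sided).
t = (x̄ − μ₀)/(s/√n) = (44.1 − 47.6)/(7.56/√25) = -2.315
df = n − 1 = 24
Two-sided p-value ≈ 0.029
Since p ≈ 0.029 < α = 0.05, reject H0; the data support H1.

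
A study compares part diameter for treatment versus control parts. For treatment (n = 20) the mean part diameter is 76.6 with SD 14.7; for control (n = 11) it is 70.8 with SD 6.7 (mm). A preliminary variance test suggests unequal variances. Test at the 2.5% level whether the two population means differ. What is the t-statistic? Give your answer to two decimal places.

1.50

Let group 1 = treatment, group 2 = control. H0: μ_1 = μ_2; H1: μ_1 ≠ μ_2 (Welch's two-sample t-test, two-sided).
t = (x̄_1 − x̄_2)/√(s_1²/n_1 + s_2²/n_2) = (76.6 − 70.8)/√(14.7²/20 + 6.7²/11) = 1.50
Welch–Satterthwaite df ≈ 28.37
Two-sided p-value ≈ 0.144
Since p ≈ 0.144 > α = 0.025, fail to reject H0; the evidence is not statistically significant.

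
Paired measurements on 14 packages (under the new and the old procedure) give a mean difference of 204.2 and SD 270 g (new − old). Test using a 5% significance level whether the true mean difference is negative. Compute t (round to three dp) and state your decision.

H0: μ_d = 0; H1: μ_d < 0 (paired t-test on the differences, left-tailed).
t = d̄/(s_d/√n) = 204.2/(270/√14) = 2.830
df = n − 1 = 13
p-value = P(T ≤ 2.830) ≈ 0.993
Since p ≈ 0.993 > α = 0.05, fail to reject H0; the data do not provide sufficient evidence against H0.

t = 2.830; fail to reject H0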